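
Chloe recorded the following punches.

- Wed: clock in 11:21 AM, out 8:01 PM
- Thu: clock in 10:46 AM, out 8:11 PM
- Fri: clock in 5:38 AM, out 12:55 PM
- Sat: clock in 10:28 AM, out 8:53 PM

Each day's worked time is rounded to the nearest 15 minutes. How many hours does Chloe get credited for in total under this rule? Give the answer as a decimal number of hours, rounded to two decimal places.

36.00 hours

Wed: 11:21 AM–8:01 PM = 8 h 40 min → rounds to 8 h 45 min
Thu: 10:46 AM–8:11 PM = 9 h 25 min → rounds to 9 h 30 min
Fri: 5:38 AM–12:55 PM = 7 h 17 min → rounds to 7 h 15 min
Sat: 10:28 AM–8:53 PM = 10 h 25 min → rounds to 10 h 30 min
Total credited: 36 h 0 min.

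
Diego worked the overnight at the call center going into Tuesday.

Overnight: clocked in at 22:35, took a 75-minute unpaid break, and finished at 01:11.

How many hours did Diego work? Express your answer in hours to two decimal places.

Overnight: 22:35 → midnight = 1 h 25 min; midnight → 01:11 = 1 h 11 min; span 2 h 36 min; less 75 min break → 1 h 21 min

1.35 hours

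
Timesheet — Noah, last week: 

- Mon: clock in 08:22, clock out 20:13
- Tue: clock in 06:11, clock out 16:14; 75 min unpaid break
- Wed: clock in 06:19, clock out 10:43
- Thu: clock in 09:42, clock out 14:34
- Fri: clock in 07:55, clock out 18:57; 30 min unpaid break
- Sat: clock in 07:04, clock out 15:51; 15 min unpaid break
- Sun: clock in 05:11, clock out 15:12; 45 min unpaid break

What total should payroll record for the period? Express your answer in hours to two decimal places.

58.25 hours

Mon: 08:22–20:13 = 11 h 51 min
Tue: 06:11–16:14 = 10 h 3 min; less 75 min break → 8 h 48 min
Wed: 06:19–10:43 = 4 h 24 min
Thu: 09:42–14:34 = 4 h 52 min
Fri: 07:55–18:57 = 11 h 2 min; less 30 min break → 10 h 32 min
Sat: 07:04–15:51 = 8 h 47 min; less 15 min break → 8 h 32 min
Sun: 05:11–15:12 = 10 h 1 min; less 45 min break → 9 h 16 min
Total: 11 h 51 min + 8 h 48 min + 4 h 24 min + 4 h 52 min + 10 h 32 min + 8 h 32 min + 9 h 16 min = 58 h 15 min.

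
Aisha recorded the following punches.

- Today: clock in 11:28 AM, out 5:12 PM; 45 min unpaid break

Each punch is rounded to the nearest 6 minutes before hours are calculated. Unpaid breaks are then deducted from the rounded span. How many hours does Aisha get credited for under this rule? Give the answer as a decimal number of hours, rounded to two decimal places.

4.95 hours

Today: in 11:28 AM→11:30 AM, out 5:12 PM→5:12 PM; 5 h 42 min − 45 min = 4 h 57 min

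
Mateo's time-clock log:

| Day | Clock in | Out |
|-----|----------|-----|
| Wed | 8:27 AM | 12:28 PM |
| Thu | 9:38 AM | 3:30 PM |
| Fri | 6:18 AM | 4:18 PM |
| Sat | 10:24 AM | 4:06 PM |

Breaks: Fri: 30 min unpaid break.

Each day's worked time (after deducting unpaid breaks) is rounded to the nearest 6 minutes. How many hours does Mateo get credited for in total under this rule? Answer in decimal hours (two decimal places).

Wed: 8:27 AM–12:28 PM = 4 h 1 min → rounds to 4 h 0 min
Thu: 9:38 AM–3:30 PM = 5 h 52 min → rounds to 5 h 54 min
Fri: 6:18 AM–4:18 PM = 10 h 0 min − 30 min = 9 h 30 min → rounds to 9 h 30 min
Sat: 10:24 AM–4:06 PM = 5 h 42 min → rounds to 5 h 42 min
Total credited: 25 h 6 min.

25.10 hours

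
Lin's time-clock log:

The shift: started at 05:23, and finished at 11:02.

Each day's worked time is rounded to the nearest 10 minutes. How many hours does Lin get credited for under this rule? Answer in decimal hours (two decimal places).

5.67 hours

The shift: 05:23–11:02 = 5 h 39 min → rounds to 5 h 40 min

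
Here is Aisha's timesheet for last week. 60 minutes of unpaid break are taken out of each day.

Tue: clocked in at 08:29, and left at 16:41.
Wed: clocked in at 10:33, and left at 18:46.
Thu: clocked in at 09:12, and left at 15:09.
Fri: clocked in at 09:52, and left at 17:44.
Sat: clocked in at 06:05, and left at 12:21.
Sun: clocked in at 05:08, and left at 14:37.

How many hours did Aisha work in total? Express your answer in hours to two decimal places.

39.98 hours

Tue: 08:29–16:41 = 8 h 12 min; less 60 min break → 7 h 12 min
Wed: 10:33–18:46 = 8 h 13 min; less 60 min break → 7 h 13 min
Thu: 09:12–15:09 = 5 h 57 min; less 60 min break → 4 h 57 min
Fri: 09:52–17:44 = 7 h 52 min; less 60 min break → 6 h 52 min
Sat: 06:05–12:21 = 6 h 16 min; less 60 min break → 5 h 16 min
Sun: 05:08–14:37 = 9 h 29 min; less 60 min break → 8 h 29 min
Total: 7 h 12 min + 7 h 13 min + 4 h 57 min + 6 h 52 min + 5 h 16 min + 8 h 29 min = 39 h 59 min.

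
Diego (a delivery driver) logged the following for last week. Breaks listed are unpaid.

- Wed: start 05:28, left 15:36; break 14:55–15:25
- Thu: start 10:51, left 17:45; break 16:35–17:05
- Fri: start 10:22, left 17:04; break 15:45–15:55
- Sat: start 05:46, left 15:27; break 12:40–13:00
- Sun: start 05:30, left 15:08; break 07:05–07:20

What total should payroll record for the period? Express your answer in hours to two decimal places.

Wed: 05:28–15:36 = 10 h 8 min; less 30 min break → 9 h 38 min
Thu: 10:51–17:45 = 6 h 54 min; less 30 min break → 6 h 24 min
Fri: 10:22–17:04 = 6 h 42 min; less 10 min break → 6 h 32 min
Sat: 05:46–15:27 = 9 h 41 min; less 20 min break → 9 h 21 min
Sun: 05:30–15:08 = 9 h 38 min; less 15 min break → 9 h 23 min
Total: 9 h 38 min + 6 h 24 min + 6 h 32 min + 9 h 21 min + 9 h 23 min = 41 h 18 min.

41.30 hours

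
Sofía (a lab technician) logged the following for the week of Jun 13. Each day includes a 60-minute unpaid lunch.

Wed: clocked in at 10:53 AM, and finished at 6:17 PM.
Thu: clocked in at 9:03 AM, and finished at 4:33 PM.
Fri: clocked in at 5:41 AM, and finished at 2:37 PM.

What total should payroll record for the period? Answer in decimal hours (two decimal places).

Wed: 10:53 AM–6:17 PM = 7 h 24 min; less 60 min break → 6 h 24 min
Thu: 9:03 AM–4:33 PM = 7 h 30 min; less 60 min break → 6 h 30 min
Fri: 5:41 AM–2:37 PM = 8 h 56 min; less 60 min break → 7 h 56 min
Total: 6 h 24 min + 6 h 30 min + 7 h 56 min = 20 h 50 min.

20.83 hours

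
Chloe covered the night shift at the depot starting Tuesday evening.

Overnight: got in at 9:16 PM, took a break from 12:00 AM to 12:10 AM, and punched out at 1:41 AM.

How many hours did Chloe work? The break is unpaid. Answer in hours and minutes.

4 h 15 min

Overnight: 9:16 PM → midnight = 2 h 44 min; midnight → 1:41 AM = 1 h 41 min; span 4 h 25 min; less 10 min break → 4 h 15 min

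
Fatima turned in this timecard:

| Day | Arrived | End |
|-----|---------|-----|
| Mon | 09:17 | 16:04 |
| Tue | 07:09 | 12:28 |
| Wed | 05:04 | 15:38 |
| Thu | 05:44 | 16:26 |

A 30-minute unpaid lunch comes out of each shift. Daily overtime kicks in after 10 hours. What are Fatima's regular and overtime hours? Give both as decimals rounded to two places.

Regular 31.10 hours, overtime 0.27 hours

Mon: 09:17–16:04 = 6 h 47 min; less 30 min break → 6 h 17 min
Tue: 07:09–12:28 = 5 h 19 min; less 30 min break → 4 h 49 min
Wed: 05:04–15:38 = 10 h 34 min; less 30 min break → 10 h 4 min
Thu: 05:44–16:26 = 10 h 42 min; less 30 min break → 10 h 12 min
Mon reg 6 h 17 min / OT 0 h 0 min; Tue reg 4 h 49 min / OT 0 h 0 min; Wed reg 10 h 0 min / OT 0 h 4 min; Thu reg 10 h 0 min / OT 0 h 12 min.
Totals: regular 31 h 6 min, overtime 0 h 16 min.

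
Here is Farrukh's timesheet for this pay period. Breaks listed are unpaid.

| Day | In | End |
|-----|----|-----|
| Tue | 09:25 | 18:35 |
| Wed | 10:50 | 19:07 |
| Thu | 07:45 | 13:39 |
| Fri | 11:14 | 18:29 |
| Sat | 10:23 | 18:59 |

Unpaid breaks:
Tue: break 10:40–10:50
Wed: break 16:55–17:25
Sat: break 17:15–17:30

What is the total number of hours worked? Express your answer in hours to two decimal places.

Tue: 09:25–18:35 = 9 h 10 min; less 10 min break → 9 h 0 min
Wed: 10:50–19:07 = 8 h 17 min; less 30 min break → 7 h 47 min
Thu: 07:45–13:39 = 5 h 54 min
Fri: 11:14–18:29 = 7 h 15 min
Sat: 10:23–18:59 = 8 h 36 min; less 15 min break → 8 h 21 min
Total: 9 h 0 min + 7 h 47 min + 5 h 54 min + 7 h 15 min + 8 h 21 min = 38 h 17 min.

38.28 hours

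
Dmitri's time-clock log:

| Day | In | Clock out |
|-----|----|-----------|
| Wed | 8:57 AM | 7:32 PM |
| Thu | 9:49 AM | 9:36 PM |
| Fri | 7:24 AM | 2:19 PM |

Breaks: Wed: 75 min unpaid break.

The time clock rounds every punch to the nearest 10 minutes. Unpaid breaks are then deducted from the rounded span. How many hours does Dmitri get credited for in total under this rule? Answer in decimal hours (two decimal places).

28.08 hours

Wed: in 8:57 AM→9:00 AM, out 7:32 PM→7:30 PM; 10 h 30 min − 75 min = 9 h 15 min
Thu: in 9:49 AM→9:50 AM, out 9:36 PM→9:40 PM; 11 h 50 min
Fri: in 7:24 AM→7:20 AM, out 2:19 PM→2:20 PM; 7 h 0 min
Total credited: 28 h 5 min.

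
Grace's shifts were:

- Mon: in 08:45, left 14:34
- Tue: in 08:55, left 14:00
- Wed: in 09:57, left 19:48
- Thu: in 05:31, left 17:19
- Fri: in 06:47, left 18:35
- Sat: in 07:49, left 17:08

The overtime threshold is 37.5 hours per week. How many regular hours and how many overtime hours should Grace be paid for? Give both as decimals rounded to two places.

Mon: 08:45–14:34 = 5 h 49 min
Tue: 08:55–14:00 = 5 h 5 min
Wed: 09:57–19:48 = 9 h 51 min
Thu: 05:31–17:19 = 11 h 48 min
Fri: 06:47–18:35 = 11 h 48 min
Sat: 07:49–17:08 = 9 h 19 min
Total worked: 53 h 40 min = 53.67 h.
Threshold 37.5 h → overtime 16 h 10 min, regular 37 h 30 min.

Regular 37.50 hours, overtime 16.17 hours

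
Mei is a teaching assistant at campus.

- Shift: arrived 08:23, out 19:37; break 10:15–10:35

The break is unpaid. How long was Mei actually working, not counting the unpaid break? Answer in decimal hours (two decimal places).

Shift: 08:23–19:37 = 11 h 14 min; less 20 min break → 10 h 54 min

10.90 hours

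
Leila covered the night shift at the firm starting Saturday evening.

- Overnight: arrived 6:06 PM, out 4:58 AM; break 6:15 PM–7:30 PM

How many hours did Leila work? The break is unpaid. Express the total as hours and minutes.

9 h 37 min

Overnight: 6:06 PM → midnight = 5 h 54 min; midnight → 4:58 AM = 4 h 58 min; span 10 h 52 min; less 75 min break → 9 h 37 min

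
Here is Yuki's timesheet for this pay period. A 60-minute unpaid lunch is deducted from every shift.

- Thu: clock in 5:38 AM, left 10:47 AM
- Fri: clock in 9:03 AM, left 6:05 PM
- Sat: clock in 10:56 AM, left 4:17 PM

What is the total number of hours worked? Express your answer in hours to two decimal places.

16.53 hours

Thu: 5:38 AM–10:47 AM = 5 h 9 min; less 60 min break → 4 h 9 min
Fri: 9:03 AM–6:05 PM = 9 h 2 min; less 60 min break → 8 h 2 min
Sat: 10:56 AM–4:17 PM = 5 h 21 min; less 60 min break → 4 h 21 min
Total: 4 h 9 min + 8 h 2 min + 4 h 21 min = 16 h 32 min.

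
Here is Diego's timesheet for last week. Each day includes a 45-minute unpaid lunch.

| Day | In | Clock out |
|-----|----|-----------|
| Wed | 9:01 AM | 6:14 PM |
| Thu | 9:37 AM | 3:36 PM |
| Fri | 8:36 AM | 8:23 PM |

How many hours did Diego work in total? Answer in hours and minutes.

24 h 44 min

Wed: 9:01 AM–6:14 PM = 9 h 13 min; less 45 min break → 8 h 28 min
Thu: 9:37 AM–3:36 PM = 5 h 59 min; less 45 min break → 5 h 14 min
Fri: 8:36 AM–8:23 PM = 11 h 47 min; less 45 min break → 11 h 2 min
Total: 8 h 28 min + 5 h 14 min + 11 h 2 min = 24 h 44 min.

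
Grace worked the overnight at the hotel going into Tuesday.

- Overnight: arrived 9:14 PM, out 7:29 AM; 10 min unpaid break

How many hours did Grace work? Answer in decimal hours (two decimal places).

10.08 hours

Overnight: 9:14 PM → midnight = 2 h 46 min; midnight → 7:29 AM = 7 h 29 min; span 10 h 15 min; less 10 min break → 10 h 5 min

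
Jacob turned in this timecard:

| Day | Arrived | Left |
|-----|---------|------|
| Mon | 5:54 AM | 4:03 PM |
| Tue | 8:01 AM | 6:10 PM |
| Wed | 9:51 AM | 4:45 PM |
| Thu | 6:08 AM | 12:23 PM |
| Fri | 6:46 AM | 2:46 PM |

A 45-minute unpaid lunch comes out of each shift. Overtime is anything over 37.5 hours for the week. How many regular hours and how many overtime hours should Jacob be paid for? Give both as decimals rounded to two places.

Regular 37.50 hours, overtime 0.20 hours

Mon: 5:54 AM–4:03 PM = 10 h 9 min; less 45 min break → 9 h 24 min
Tue: 8:01 AM–6:10 PM = 10 h 9 min; less 45 min break → 9 h 24 min
Wed: 9:51 AM–4:45 PM = 6 h 54 min; less 45 min break → 6 h 9 min
Thu: 6:08 AM–12:23 PM = 6 h 15 min; less 45 min break → 5 h 30 min
Fri: 6:46 AM–2:46 PM = 8 h 0 min; less 45 min break → 7 h 15 min
Total worked: 37 h 42 min = 37.70 h.
Threshold 37.5 h → overtime 0 h 12 min, regular 37 h 30 min.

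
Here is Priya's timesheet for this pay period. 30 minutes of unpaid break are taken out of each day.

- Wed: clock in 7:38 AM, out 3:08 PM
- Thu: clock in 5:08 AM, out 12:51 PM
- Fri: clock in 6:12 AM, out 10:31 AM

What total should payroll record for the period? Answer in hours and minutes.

Wed: 7:38 AM–3:08 PM = 7 h 30 min; less 30 min break → 7 h 0 min
Thu: 5:08 AM–12:51 PM = 7 h 43 min; less 30 min break → 7 h 13 min
Fri: 6:12 AM–10:31 AM = 4 h 19 min; less 30 min break → 3 h 49 min
Total: 7 h 0 min + 7 h 13 min + 3 h 49 min = 18 h 2 min.

18 h 2 min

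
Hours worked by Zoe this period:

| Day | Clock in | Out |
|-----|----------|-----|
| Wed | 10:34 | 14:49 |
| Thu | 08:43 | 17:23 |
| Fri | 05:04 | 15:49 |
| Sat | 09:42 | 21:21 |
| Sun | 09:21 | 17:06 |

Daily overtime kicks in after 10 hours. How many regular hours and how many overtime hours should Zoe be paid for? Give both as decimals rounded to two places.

Wed: 10:34–14:49 = 4 h 15 min
Thu: 08:43–17:23 = 8 h 40 min
Fri: 05:04–15:49 = 10 h 45 min
Sat: 09:42–21:21 = 11 h 39 min
Sun: 09:21–17:06 = 7 h 45 min
Wed reg 4 h 15 min / OT 0 h 0 min; Thu reg 8 h 40 min / OT 0 h 0 min; Fri reg 10 h 0 min / OT 0 h 45 min; Sat reg 10 h 0 min / OT 1 h 39 min; Sun reg 7 h 45 min / OT 0 h 0 min.
Totals: regular 40 h 40 min, overtime 2 h 24 min.

Regular 40.67 hours, overtime 2.40 hours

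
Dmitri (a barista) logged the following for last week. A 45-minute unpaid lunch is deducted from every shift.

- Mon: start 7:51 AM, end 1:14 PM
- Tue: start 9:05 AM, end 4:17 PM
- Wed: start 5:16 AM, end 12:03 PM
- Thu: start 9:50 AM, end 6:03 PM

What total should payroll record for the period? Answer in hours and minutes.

24 h 35 min

Mon: 7:51 AM–1:14 PM = 5 h 23 min; less 45 min break → 4 h 38 min
Tue: 9:05 AM–4:17 PM = 7 h 12 min; less 45 min break → 6 h 27 min
Wed: 5:16 AM–12:03 PM = 6 h 47 min; less 45 min break → 6 h 2 min
Thu: 9:50 AM–6:03 PM = 8 h 13 min; less 45 min break → 7 h 28 min
Total: 4 h 38 min + 6 h 27 min + 6 h 2 min + 7 h 28 min = 24 h 35 min.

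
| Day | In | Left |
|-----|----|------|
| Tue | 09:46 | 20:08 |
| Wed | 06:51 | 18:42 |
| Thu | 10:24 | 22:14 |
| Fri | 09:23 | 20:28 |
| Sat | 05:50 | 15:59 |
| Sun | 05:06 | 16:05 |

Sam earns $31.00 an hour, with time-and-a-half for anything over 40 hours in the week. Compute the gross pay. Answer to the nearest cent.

$2461.40

Tue: 09:46–20:08 = 10 h 22 min
Wed: 06:51–18:42 = 11 h 51 min
Thu: 10:24–22:14 = 11 h 50 min
Fri: 09:23–20:28 = 11 h 5 min
Sat: 05:50–15:59 = 10 h 9 min
Sun: 05:06–16:05 = 10 h 59 min
Total worked: 66 h 16 min = 3976 min.
Regular 40 h 0 min = 2400 min at $31.00/h; overtime 26 h 16 min = 1576 min at $46.50/h.
Pay = (2400 × $31.00 + 1576 × $46.50) ÷ 60 = $2461.40.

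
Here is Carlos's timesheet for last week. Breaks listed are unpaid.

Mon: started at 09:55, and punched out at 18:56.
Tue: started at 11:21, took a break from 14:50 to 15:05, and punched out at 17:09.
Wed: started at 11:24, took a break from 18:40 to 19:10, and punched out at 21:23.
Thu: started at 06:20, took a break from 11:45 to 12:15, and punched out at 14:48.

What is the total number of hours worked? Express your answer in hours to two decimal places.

Mon: 09:55–18:56 = 9 h 1 min
Tue: 11:21–17:09 = 5 h 48 min; less 15 min break → 5 h 33 min
Wed: 11:24–21:23 = 9 h 59 min; less 30 min break → 9 h 29 min
Thu: 06:20–14:48 = 8 h 28 min; less 30 min break → 7 h 58 min
Total: 9 h 1 min + 5 h 33 min + 9 h 29 min + 7 h 58 min = 32 h 1 min.

32.02 hours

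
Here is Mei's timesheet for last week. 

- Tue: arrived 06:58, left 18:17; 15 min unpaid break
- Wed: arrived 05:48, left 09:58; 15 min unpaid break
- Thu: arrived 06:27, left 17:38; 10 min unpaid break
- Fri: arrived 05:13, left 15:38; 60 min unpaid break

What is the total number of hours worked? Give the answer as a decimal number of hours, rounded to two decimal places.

35.42 hours

Tue: 06:58–18:17 = 11 h 19 min; less 15 min break → 11 h 4 min
Wed: 05:48–09:58 = 4 h 10 min; less 15 min break → 3 h 55 min
Thu: 06:27–17:38 = 11 h 11 min; less 10 min break → 11 h 1 min
Fri: 05:13–15:38 = 10 h 25 min; less 60 min break → 9 h 25 min
Total: 11 h 4 min + 3 h 55 min + 11 h 1 min + 9 h 25 min = 35 h 25 min.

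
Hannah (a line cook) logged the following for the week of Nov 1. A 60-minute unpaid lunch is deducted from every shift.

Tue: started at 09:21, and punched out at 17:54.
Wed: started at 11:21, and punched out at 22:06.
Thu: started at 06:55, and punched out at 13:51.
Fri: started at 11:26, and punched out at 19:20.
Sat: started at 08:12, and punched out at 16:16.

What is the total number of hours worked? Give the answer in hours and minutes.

Tue: 09:21–17:54 = 8 h 33 min; less 60 min break → 7 h 33 min
Wed: 11:21–22:06 = 10 h 45 min; less 60 min break → 9 h 45 min
Thu: 06:55–13:51 = 6 h 56 min; less 60 min break → 5 h 56 min
Fri: 11:26–19:20 = 7 h 54 min; less 60 min break → 6 h 54 min
Sat: 08:12–16:16 = 8 h 4 min; less 60 min break → 7 h 4 min
Total: 7 h 33 min + 9 h 45 min + 5 h 56 min + 6 h 54 min + 7 h 4 min = 37 h 12 min.

37 h 12 min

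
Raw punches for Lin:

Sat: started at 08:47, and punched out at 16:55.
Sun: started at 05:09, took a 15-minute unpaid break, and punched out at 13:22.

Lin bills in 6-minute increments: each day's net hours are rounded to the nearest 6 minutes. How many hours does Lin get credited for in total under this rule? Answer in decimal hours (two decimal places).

Sat: 08:47–16:55 = 8 h 8 min → rounds to 8 h 6 min
Sun: 05:09–13:22 = 8 h 13 min − 15 min = 7 h 58 min → rounds to 8 h 0 min
Total credited: 16 h 6 min.

16.10 hours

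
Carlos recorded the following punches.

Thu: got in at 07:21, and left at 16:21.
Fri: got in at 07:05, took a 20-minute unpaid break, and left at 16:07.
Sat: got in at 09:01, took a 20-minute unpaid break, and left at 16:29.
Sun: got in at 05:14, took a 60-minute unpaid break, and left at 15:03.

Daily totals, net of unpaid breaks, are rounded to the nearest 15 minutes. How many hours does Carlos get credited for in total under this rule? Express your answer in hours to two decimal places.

Thu: 07:21–16:21 = 9 h 0 min → rounds to 9 h 0 min
Fri: 07:05–16:07 = 9 h 2 min − 20 min = 8 h 42 min → rounds to 8 h 45 min
Sat: 09:01–16:29 = 7 h 28 min − 20 min = 7 h 8 min → rounds to 7 h 15 min
Sun: 05:14–15:03 = 9 h 49 min − 60 min = 8 h 49 min → rounds to 8 h 45 min
Total credited: 33 h 45 min.

33.75 hours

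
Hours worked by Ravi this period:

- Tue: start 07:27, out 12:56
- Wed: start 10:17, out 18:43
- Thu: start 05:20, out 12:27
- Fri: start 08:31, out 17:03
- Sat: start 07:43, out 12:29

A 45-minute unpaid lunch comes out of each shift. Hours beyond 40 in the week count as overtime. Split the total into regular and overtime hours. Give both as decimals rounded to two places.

Regular 30.58 hours, overtime 0.00 hours

Tue: 07:27–12:56 = 5 h 29 min; less 45 min break → 4 h 44 min
Wed: 10:17–18:43 = 8 h 26 min; less 45 min break → 7 h 41 min
Thu: 05:20–12:27 = 7 h 7 min; less 45 min break → 6 h 22 min
Fri: 08:31–17:03 = 8 h 32 min; less 45 min break → 7 h 47 min
Sat: 07:43–12:29 = 4 h 46 min; less 45 min break → 4 h 1 min
Total worked: 30 h 35 min = 30.58 h.
Threshold 40 h → overtime 0 h 0 min, regular 30 h 35 min.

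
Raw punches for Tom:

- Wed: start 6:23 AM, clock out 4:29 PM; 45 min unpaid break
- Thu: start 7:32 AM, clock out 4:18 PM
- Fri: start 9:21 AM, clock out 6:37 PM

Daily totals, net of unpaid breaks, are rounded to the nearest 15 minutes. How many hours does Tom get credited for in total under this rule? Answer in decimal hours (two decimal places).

Wed: 6:23 AM–4:29 PM = 10 h 6 min − 45 min = 9 h 21 min → rounds to 9 h 15 min
Thu: 7:32 AM–4:18 PM = 8 h 46 min → rounds to 8 h 45 min
Fri: 9:21 AM–6:37 PM = 9 h 16 min → rounds to 9 h 15 min
Total credited: 27 h 15 min.

27.25 hours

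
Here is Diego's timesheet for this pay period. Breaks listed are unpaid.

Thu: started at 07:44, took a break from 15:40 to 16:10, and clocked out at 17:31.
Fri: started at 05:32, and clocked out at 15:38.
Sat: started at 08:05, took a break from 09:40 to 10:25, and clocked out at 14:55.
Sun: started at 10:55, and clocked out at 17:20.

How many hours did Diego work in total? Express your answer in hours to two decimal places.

Thu: 07:44–17:31 = 9 h 47 min; less 30 min break → 9 h 17 min
Fri: 05:32–15:38 = 10 h 6 min
Sat: 08:05–14:55 = 6 h 50 min; less 45 min break → 6 h 5 min
Sun: 10:55–17:20 = 6 h 25 min
Total: 9 h 17 min + 10 h 6 min + 6 h 5 min + 6 h 25 min = 31 h 53 min.

31.88 hours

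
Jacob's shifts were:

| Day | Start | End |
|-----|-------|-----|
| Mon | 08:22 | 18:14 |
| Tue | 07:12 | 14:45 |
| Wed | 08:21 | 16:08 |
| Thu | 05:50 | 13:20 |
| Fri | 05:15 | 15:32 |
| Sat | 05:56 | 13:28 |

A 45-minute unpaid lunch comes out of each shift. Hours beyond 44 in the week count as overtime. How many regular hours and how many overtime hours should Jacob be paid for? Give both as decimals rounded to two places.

Mon: 08:22–18:14 = 9 h 52 min; less 45 min break → 9 h 7 min
Tue: 07:12–14:45 = 7 h 33 min; less 45 min break → 6 h 48 min
Wed: 08:21–16:08 = 7 h 47 min; less 45 min break → 7 h 2 min
Thu: 05:50–13:20 = 7 h 30 min; less 45 min break → 6 h 45 min
Fri: 05:15–15:32 = 10 h 17 min; less 45 min break → 9 h 32 min
Sat: 05:56–13:28 = 7 h 32 min; less 45 min break → 6 h 47 min
Total worked: 46 h 1 min = 46.02 h.
Threshold 44 h → overtime 2 h 1 min, regular 44 h 0 min.

Regular 44.00 hours, overtime 2.02 hours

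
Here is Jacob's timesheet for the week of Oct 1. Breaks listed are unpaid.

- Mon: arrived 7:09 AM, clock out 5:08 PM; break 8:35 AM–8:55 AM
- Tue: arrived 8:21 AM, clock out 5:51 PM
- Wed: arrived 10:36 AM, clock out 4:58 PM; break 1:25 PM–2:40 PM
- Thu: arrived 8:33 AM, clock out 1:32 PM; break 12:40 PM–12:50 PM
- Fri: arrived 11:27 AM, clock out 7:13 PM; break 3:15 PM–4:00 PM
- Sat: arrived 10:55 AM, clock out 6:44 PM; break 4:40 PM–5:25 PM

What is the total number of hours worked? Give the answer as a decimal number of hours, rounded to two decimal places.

Mon: 7:09 AM–5:08 PM = 9 h 59 min; less 20 min break → 9 h 39 min
Tue: 8:21 AM–5:51 PM = 9 h 30 min
Wed: 10:36 AM–4:58 PM = 6 h 22 min; less 75 min break → 5 h 7 min
Thu: 8:33 AM–1:32 PM = 4 h 59 min; less 10 min break → 4 h 49 min
Fri: 11:27 AM–7:13 PM = 7 h 46 min; less 45 min break → 7 h 1 min
Sat: 10:55 AM–6:44 PM = 7 h 49 min; less 45 min break → 7 h 4 min
Total: 9 h 39 min + 9 h 30 min + 5 h 7 min + 4 h 49 min + 7 h 1 min + 7 h 4 min = 43 h 10 min.

43.17 hours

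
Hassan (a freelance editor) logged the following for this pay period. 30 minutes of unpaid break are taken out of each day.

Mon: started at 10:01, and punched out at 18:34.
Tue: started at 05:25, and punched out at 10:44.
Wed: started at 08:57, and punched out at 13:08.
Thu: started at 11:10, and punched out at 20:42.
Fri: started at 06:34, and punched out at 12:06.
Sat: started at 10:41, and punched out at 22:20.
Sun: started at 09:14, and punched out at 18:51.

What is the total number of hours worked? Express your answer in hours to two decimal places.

50.88 hours

Mon: 10:01–18:34 = 8 h 33 min; less 30 min break → 8 h 3 min
Tue: 05:25–10:44 = 5 h 19 min; less 30 min break → 4 h 49 min
Wed: 08:57–13:08 = 4 h 11 min; less 30 min break → 3 h 41 min
Thu: 11:10–20:42 = 9 h 32 min; less 30 min break → 9 h 2 min
Fri: 06:34–12:06 = 5 h 32 min; less 30 min break → 5 h 2 min
Sat: 10:41–22:20 = 11 h 39 min; less 30 min break → 11 h 9 min
Sun: 09:14–18:51 = 9 h 37 min; less 30 min break → 9 h 7 min
Total: 8 h 3 min + 4 h 49 min + 3 h 41 min + 9 h 2 min + 5 h 2 min + 11 h 9 min + 9 h 7 min = 50 h 53 min.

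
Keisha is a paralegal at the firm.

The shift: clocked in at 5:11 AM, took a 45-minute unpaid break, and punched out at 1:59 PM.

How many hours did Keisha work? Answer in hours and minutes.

The shift: 5:11 AM–1:59 PM = 8 h 48 min; less 45 min break → 8 h 3 min

8 h 3 min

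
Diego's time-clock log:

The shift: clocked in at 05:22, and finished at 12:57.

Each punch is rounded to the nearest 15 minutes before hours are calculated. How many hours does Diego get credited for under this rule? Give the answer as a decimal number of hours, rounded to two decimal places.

7.75 hours

The shift: in 05:22→05:15, out 12:57→13:00; 7 h 45 min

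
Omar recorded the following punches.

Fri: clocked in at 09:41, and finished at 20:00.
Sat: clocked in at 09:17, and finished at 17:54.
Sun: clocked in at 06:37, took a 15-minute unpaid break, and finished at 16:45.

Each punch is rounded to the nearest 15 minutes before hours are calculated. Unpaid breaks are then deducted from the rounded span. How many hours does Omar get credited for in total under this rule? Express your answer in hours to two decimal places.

29.00 hours

Fri: in 09:41→09:45, out 20:00→20:00; 10 h 15 min
Sat: in 09:17→09:15, out 17:54→18:00; 8 h 45 min
Sun: in 06:37→06:30, out 16:45→16:45; 10 h 15 min − 15 min = 10 h 0 min
Total credited: 29 h 0 min.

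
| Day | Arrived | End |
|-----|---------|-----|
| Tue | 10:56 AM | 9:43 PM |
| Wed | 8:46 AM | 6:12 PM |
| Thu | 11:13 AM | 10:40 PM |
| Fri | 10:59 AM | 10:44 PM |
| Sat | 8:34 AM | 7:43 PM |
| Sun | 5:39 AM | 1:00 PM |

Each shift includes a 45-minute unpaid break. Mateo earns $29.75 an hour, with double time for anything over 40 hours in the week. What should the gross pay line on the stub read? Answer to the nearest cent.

$2226.29

Tue: 10:56 AM–9:43 PM = 10 h 47 min; less 45 min break → 10 h 2 min
Wed: 8:46 AM–6:12 PM = 9 h 26 min; less 45 min break → 8 h 41 min
Thu: 11:13 AM–10:40 PM = 11 h 27 min; less 45 min break → 10 h 42 min
Fri: 10:59 AM–10:44 PM = 11 h 45 min; less 45 min break → 11 h 0 min
Sat: 8:34 AM–7:43 PM = 11 h 9 min; less 45 min break → 10 h 24 min
Sun: 5:39 AM–1:00 PM = 7 h 21 min; less 45 min break → 6 h 36 min
Total worked: 57 h 25 min = 3445 min.
Regular 40 h 0 min = 2400 min at $29.75/h; overtime 17 h 25 min = 1045 min at $59.50/h.
Pay = (2400 × $29.75 + 1045 × $59.50) ÷ 60 = $2226.29.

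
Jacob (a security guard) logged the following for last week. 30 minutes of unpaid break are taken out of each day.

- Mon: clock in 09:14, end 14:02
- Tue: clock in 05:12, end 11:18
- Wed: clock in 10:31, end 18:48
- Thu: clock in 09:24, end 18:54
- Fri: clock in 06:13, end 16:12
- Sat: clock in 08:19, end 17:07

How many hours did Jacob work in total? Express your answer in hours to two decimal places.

44.47 hours

Mon: 09:14–14:02 = 4 h 48 min; less 30 min break → 4 h 18 min
Tue: 05:12–11:18 = 6 h 6 min; less 30 min break → 5 h 36 min
Wed: 10:31–18:48 = 8 h 17 min; less 30 min break → 7 h 47 min
Thu: 09:24–18:54 = 9 h 30 min; less 30 min break → 9 h 0 min
Fri: 06:13–16:12 = 9 h 59 min; less 30 min break → 9 h 29 min
Sat: 08:19–17:07 = 8 h 48 min; less 30 min break → 8 h 18 min
Total: 4 h 18 min + 5 h 36 min + 7 h 47 min + 9 h 0 min + 9 h 29 min + 8 h 18 min = 44 h 28 min.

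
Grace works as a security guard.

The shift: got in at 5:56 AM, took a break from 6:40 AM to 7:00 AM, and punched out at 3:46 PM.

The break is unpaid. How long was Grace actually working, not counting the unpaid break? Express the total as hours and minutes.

9 h 30 min

The shift: 5:56 AM–3:46 PM = 9 h 50 min; less 20 min break → 9 h 30 min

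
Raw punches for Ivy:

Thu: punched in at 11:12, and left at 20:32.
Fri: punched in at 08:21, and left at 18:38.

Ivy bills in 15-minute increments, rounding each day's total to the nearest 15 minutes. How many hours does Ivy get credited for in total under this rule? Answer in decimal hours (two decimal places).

19.50 hours

Thu: 11:12–20:32 = 9 h 20 min → rounds to 9 h 15 min
Fri: 08:21–18:38 = 10 h 17 min → rounds to 10 h 15 min
Total credited: 19 h 30 min.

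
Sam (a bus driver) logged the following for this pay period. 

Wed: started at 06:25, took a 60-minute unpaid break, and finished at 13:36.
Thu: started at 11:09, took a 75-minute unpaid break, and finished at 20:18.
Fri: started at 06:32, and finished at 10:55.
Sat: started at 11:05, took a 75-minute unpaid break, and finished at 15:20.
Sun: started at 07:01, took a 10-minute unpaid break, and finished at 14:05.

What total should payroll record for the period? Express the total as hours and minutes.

Wed: 06:25–13:36 = 7 h 11 min; less 60 min break → 6 h 11 min
Thu: 11:09–20:18 = 9 h 9 min; less 75 min break → 7 h 54 min
Fri: 06:32–10:55 = 4 h 23 min
Sat: 11:05–15:20 = 4 h 15 min; less 75 min break → 3 h 0 min
Sun: 07:01–14:05 = 7 h 4 min; less 10 min break → 6 h 54 min
Total: 6 h 11 min + 7 h 54 min + 4 h 23 min + 3 h 0 min + 6 h 54 min = 28 h 22 min.

28 h 22 min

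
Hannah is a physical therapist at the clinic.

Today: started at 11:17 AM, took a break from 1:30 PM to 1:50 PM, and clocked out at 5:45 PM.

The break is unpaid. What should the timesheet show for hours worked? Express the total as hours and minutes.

Today: 11:17 AM–5:45 PM = 6 h 28 min; less 20 min break → 6 h 8 min

6 h 8 min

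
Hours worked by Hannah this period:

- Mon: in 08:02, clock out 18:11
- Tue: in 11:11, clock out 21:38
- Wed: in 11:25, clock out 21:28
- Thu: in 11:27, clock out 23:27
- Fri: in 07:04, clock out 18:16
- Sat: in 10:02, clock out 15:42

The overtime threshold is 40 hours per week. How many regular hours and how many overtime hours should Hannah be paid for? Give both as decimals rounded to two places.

Regular 40.00 hours, overtime 19.52 hours

Mon: 08:02–18:11 = 10 h 9 min
Tue: 11:11–21:38 = 10 h 27 min
Wed: 11:25–21:28 = 10 h 3 min
Thu: 11:27–23:27 = 12 h 0 min
Fri: 07:04–18:16 = 11 h 12 min
Sat: 10:02–15:42 = 5 h 40 min
Total worked: 59 h 31 min = 59.52 h.
Threshold 40 h → overtime 19 h 31 min, regular 40 h 0 min.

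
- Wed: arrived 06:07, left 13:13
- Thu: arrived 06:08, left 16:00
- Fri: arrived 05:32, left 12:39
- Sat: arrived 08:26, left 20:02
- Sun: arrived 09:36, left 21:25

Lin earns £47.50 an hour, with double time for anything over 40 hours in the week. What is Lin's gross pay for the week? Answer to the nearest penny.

Wed: 06:07–13:13 = 7 h 6 min
Thu: 06:08–16:00 = 9 h 52 min
Fri: 05:32–12:39 = 7 h 7 min
Sat: 08:26–20:02 = 11 h 36 min
Sun: 09:36–21:25 = 11 h 49 min
Total worked: 47 h 30 min = 2850 min.
Regular 40 h 0 min = 2400 min at £47.50/h; overtime 7 h 30 min = 450 min at £95.00/h.
Pay = (2400 × £47.50 + 450 × £95.00) ÷ 60 = £2612.50.

£2612.50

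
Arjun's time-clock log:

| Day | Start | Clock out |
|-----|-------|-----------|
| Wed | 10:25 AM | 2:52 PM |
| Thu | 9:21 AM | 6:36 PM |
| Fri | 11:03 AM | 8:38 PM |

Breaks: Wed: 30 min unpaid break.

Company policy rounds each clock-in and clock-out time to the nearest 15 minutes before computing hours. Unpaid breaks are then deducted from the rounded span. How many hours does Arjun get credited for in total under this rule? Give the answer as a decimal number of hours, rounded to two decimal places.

22.75 hours

Wed: in 10:25 AM→10:30 AM, out 2:52 PM→2:45 PM; 4 h 15 min − 30 min = 3 h 45 min
Thu: in 9:21 AM→9:15 AM, out 6:36 PM→6:30 PM; 9 h 15 min
Fri: in 11:03 AM→11:00 AM, out 8:38 PM→8:45 PM; 9 h 45 min
Total credited: 22 h 45 min.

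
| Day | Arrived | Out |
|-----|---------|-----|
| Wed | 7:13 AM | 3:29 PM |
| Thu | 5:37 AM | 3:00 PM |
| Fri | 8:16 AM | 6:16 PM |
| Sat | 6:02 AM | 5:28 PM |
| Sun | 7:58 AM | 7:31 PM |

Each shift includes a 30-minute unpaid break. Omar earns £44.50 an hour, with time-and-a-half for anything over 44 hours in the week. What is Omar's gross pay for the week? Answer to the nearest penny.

£2233.90

Wed: 7:13 AM–3:29 PM = 8 h 16 min; less 30 min break → 7 h 46 min
Thu: 5:37 AM–3:00 PM = 9 h 23 min; less 30 min break → 8 h 53 min
Fri: 8:16 AM–6:16 PM = 10 h 0 min; less 30 min break → 9 h 30 min
Sat: 6:02 AM–5:28 PM = 11 h 26 min; less 30 min break → 10 h 56 min
Sun: 7:58 AM–7:31 PM = 11 h 33 min; less 30 min break → 11 h 3 min
Total worked: 48 h 8 min = 2888 min.
Regular 44 h 0 min = 2640 min at £44.50/h; overtime 4 h 8 min = 248 min at £66.75/h.
Pay = (2640 × £44.50 + 248 × £66.75) ÷ 60 = £2233.90.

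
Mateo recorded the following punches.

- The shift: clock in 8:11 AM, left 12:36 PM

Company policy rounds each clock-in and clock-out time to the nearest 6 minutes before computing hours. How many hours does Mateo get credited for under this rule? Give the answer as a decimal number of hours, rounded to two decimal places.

The shift: in 8:11 AM→8:12 AM, out 12:36 PM→12:36 PM; 4 h 24 min

4.40 hours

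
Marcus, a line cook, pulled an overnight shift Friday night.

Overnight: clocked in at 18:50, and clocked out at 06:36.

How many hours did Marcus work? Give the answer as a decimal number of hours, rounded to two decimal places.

Overnight: 18:50 → midnight = 5 h 10 min; midnight → 06:36 = 6 h 36 min; span 11 h 46 min

11.77 hours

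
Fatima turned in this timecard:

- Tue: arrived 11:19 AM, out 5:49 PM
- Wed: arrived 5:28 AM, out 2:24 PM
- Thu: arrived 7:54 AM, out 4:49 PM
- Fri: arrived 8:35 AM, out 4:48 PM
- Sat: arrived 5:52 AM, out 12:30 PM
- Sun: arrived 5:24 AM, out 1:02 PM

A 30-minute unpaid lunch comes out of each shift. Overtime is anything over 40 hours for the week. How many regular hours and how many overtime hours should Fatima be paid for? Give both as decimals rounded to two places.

Regular 40.00 hours, overtime 3.83 hours

Tue: 11:19 AM–5:49 PM = 6 h 30 min; less 30 min break → 6 h 0 min
Wed: 5:28 AM–2:24 PM = 8 h 56 min; less 30 min break → 8 h 26 min
Thu: 7:54 AM–4:49 PM = 8 h 55 min; less 30 min break → 8 h 25 min
Fri: 8:35 AM–4:48 PM = 8 h 13 min; less 30 min break → 7 h 43 min
Sat: 5:52 AM–12:30 PM = 6 h 38 min; less 30 min break → 6 h 8 min
Sun: 5:24 AM–1:02 PM = 7 h 38 min; less 30 min break → 7 h 8 min
Total worked: 43 h 50 min = 43.83 h.
Threshold 40 h → overtime 3 h 50 min, regular 40 h 0 min.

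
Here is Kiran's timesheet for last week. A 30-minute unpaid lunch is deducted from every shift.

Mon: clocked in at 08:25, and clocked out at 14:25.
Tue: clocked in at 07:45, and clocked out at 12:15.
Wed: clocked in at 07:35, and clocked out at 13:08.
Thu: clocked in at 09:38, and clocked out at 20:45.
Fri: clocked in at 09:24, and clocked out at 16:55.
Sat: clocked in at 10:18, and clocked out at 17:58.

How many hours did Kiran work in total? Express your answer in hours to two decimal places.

Mon: 08:25–14:25 = 6 h 0 min; less 30 min break → 5 h 30 min
Tue: 07:45–12:15 = 4 h 30 min; less 30 min break → 4 h 0 min
Wed: 07:35–13:08 = 5 h 33 min; less 30 min break → 5 h 3 min
Thu: 09:38–20:45 = 11 h 7 min; less 30 min break → 10 h 37 min
Fri: 09:24–16:55 = 7 h 31 min; less 30 min break → 7 h 1 min
Sat: 10:18–17:58 = 7 h 40 min; less 30 min break → 7 h 10 min
Total: 5 h 30 min + 4 h 0 min + 5 h 3 min + 10 h 37 min + 7 h 1 min + 7 h 10 min = 39 h 21 min.

39.35 hours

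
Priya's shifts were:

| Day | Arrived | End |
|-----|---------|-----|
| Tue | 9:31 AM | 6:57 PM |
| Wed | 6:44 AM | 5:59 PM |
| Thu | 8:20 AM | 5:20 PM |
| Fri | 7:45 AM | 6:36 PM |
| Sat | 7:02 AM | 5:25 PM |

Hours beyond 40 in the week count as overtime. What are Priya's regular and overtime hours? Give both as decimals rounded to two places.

Regular 40.00 hours, overtime 10.92 hours

Tue: 9:31 AM–6:57 PM = 9 h 26 min
Wed: 6:44 AM–5:59 PM = 11 h 15 min
Thu: 8:20 AM–5:20 PM = 9 h 0 min
Fri: 7:45 AM–6:36 PM = 10 h 51 min
Sat: 7:02 AM–5:25 PM = 10 h 23 min
Total worked: 50 h 55 min = 50.92 h.
Threshold 40 h → overtime 10 h 55 min, regular 40 h 0 min.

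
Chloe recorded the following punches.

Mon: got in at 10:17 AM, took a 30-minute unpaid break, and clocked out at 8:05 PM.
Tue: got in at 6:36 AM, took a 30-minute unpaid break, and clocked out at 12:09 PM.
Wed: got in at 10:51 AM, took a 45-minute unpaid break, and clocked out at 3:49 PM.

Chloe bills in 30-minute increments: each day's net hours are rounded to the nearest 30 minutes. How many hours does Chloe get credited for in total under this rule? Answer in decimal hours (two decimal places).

Mon: 10:17 AM–8:05 PM = 9 h 48 min − 30 min = 9 h 18 min → rounds to 9 h 30 min
Tue: 6:36 AM–12:09 PM = 5 h 33 min − 30 min = 5 h 3 min → rounds to 5 h 0 min
Wed: 10:51 AM–3:49 PM = 4 h 58 min − 45 min = 4 h 13 min → rounds to 4 h 0 min
Total credited: 18 h 30 min.

18.50 hours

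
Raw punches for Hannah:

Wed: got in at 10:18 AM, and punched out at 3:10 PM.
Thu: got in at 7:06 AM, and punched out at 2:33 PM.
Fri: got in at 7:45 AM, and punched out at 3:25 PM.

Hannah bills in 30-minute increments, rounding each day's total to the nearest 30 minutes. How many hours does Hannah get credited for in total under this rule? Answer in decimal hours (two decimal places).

20.00 hours

Wed: 10:18 AM–3:10 PM = 4 h 52 min → rounds to 5 h 0 min
Thu: 7:06 AM–2:33 PM = 7 h 27 min → rounds to 7 h 30 min
Fri: 7:45 AM–3:25 PM = 7 h 40 min → rounds to 7 h 30 min
Total credited: 20 h 0 min.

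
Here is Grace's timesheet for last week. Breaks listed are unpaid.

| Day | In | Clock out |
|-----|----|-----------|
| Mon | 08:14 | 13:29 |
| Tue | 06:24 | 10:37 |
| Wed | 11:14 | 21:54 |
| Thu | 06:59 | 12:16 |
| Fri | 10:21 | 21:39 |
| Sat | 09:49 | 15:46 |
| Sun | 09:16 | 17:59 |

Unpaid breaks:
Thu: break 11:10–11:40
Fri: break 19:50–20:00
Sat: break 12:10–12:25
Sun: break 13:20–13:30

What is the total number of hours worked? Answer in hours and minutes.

Mon: 08:14–13:29 = 5 h 15 min
Tue: 06:24–10:37 = 4 h 13 min
Wed: 11:14–21:54 = 10 h 40 min
Thu: 06:59–12:16 = 5 h 17 min; less 30 min break → 4 h 47 min
Fri: 10:21–21:39 = 11 h 18 min; less 10 min break → 11 h 8 min
Sat: 09:49–15:46 = 5 h 57 min; less 15 min break → 5 h 42 min
Sun: 09:16–17:59 = 8 h 43 min; less 10 min break → 8 h 33 min
Total: 5 h 15 min + 4 h 13 min + 10 h 40 min + 4 h 47 min + 11 h 8 min + 5 h 42 min + 8 h 33 min = 50 h 18 min.

50 h 18 min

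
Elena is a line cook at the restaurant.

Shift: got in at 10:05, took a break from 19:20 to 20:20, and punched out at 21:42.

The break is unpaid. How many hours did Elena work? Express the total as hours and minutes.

10 h 37 min

Shift: 10:05–21:42 = 11 h 37 min; less 60 min break → 10 h 37 min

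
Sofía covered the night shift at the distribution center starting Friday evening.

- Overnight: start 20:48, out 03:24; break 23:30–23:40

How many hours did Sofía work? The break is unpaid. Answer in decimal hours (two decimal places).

Overnight: 20:48 → midnight = 3 h 12 min; midnight → 03:24 = 3 h 24 min; span 6 h 36 min; less 10 min break → 6 h 26 min

6.43 hours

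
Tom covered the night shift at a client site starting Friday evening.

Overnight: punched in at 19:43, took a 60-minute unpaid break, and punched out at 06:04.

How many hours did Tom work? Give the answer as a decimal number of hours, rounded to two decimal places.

Overnight: 19:43 → midnight = 4 h 17 min; midnight → 06:04 = 6 h 4 min; span 10 h 21 min; less 60 min break → 9 h 21 min

9.35 hours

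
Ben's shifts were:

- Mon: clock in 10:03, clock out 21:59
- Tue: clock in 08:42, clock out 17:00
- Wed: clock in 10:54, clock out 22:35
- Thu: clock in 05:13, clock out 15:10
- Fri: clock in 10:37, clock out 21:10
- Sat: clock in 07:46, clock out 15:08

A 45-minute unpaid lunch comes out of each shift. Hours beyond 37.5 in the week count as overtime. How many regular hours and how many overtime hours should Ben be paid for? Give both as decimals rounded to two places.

Regular 37.50 hours, overtime 17.78 hours

Mon: 10:03–21:59 = 11 h 56 min; less 45 min break → 11 h 11 min
Tue: 08:42–17:00 = 8 h 18 min; less 45 min break → 7 h 33 min
Wed: 10:54–22:35 = 11 h 41 min; less 45 min break → 10 h 56 min
Thu: 05:13–15:10 = 9 h 57 min; less 45 min break → 9 h 12 min
Fri: 10:37–21:10 = 10 h 33 min; less 45 min break → 9 h 48 min
Sat: 07:46–15:08 = 7 h 22 min; less 45 min break → 6 h 37 min
Total worked: 55 h 17 min = 55.28 h.
Threshold 37.5 h → overtime 17 h 47 min, regular 37 h 30 min.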